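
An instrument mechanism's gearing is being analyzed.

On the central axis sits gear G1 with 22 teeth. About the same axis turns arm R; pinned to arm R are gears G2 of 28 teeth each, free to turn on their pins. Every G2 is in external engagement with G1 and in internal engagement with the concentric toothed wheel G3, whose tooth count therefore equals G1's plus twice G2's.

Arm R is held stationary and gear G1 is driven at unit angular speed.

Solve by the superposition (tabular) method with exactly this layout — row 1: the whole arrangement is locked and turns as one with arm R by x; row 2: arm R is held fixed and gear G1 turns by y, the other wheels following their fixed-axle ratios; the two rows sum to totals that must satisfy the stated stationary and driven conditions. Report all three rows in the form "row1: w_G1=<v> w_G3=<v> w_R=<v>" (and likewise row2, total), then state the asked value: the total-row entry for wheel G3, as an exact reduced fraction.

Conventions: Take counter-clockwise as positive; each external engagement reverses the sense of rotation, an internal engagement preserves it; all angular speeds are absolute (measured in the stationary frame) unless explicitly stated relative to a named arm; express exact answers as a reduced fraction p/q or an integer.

row1: w_G1=0 w_G3=0 w_R=0
row2: w_G1=1 w_G3=-11/39 w_R=0
total: w_G1=1 w_G3=-11/39 w_R=0
asked value: -11/39

recognized (axles ride arm R): planetary set, 22/28/78 teeth
row 1 (train locked, turned with arm): all members turn x
row 2 — arm fixed, fixed-axis ratios: sun y, ring −(22/78)·y, arm 0
boundary: total ω_arm = x = 0 and total ω_sun = x + y = 1  ⇒  y = 1, x = 0
row 2 ring = −(22/78)·1 = -11/39
totals (row 1 + row 2): sun 0 + 1 = 1, ring 0 + (-11/39) = -11/39, arm 0 + 0 = 0
asked cell (total, ring) = -11/39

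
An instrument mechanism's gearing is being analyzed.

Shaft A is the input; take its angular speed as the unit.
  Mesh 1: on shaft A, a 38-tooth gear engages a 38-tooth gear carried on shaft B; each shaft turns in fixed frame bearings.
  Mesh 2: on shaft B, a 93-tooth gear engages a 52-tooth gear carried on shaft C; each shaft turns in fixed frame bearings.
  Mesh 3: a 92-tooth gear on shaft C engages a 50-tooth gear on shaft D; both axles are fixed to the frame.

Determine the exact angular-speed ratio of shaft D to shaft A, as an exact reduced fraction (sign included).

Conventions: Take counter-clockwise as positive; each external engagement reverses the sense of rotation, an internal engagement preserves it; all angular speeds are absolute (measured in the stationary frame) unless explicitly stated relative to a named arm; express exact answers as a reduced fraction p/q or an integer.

-2139/650

class = fixed-axis compound train [3 meshes; 3 ratios multiply, 3 sense flips]
mesh 1 [38T→38T]: running ratio 1, sense −
mesh 2 [93T→52T]: running ratio 93/52, sense +
mesh 3 [92T→50T]: running ratio 2139/650, sense −
ω_out/ω_in = -2139/650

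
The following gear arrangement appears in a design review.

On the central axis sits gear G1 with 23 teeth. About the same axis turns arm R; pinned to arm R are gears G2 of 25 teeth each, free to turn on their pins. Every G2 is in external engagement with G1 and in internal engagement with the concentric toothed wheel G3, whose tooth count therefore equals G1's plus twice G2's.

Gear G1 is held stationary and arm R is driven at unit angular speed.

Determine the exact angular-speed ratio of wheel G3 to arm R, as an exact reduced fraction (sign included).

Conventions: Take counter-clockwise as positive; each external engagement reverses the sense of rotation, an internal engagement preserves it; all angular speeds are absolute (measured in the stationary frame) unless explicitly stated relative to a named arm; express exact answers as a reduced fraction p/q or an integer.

class = planetary set [G3 = 23+2·25 = 73; Willis about the carrier]
ring teeth: 23 + 2·25 = 73
23(ω_sun−ω_arm) = −73(ω_ring−ω_arm),  ω_sun = 0, ω_arm = 1
ω_ring = 1 − (23/73)(0−1) = 96/73
ω_out/ω_in = 96/73

96/73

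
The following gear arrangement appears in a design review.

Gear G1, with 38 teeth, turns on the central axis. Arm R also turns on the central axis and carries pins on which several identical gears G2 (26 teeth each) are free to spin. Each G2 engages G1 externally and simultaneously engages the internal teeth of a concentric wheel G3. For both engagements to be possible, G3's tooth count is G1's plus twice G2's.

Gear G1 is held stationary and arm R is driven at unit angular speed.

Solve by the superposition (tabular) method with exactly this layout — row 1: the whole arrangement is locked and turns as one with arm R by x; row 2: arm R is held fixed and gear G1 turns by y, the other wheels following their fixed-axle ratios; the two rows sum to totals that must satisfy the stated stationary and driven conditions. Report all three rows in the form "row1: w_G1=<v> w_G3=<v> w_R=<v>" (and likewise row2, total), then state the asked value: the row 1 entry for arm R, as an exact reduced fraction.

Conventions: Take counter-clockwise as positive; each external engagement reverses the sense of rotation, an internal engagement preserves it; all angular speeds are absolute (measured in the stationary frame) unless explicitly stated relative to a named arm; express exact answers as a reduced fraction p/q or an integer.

planetary set (38T centre, 26T on arm, 90T internal) — Willis relation
row 1: whole set turns with the arm by x
superposition row 2 [arm held]: sun y, ring −(38/90)·y, arm 0
boundary: total ω_sun = x + y = 0 and total ω_arm = x = 1  ⇒  y = -1, x = 1
row 2 ring = −(38/90)·(-1) = 19/45
totals (row 1 + row 2): sun 1 + (-1) = 0, ring 1 + 19/45 = 64/45, arm 1 + 0 = 1
asked cell (row1, arm) = 1

row1: w_G1=1 w_G3=1 w_R=1
row2: w_G1=-1 w_G3=19/45 w_R=0
total: w_G1=0 w_G3=64/45 w_R=1
asked value: 1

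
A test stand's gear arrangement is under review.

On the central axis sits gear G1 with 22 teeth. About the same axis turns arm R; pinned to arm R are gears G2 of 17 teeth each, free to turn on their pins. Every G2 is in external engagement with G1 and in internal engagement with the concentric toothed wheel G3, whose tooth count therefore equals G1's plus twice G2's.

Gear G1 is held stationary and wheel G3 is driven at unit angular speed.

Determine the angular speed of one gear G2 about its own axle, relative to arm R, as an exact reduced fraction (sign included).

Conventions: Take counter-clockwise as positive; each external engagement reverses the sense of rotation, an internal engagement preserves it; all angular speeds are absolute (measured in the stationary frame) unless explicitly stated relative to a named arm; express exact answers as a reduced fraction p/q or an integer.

616/663

class = planetary set [G3 = 22+2·17 = 56; Willis about the carrier]
ring teeth: 22 + 2·17 = 56
22(ω_sun−ω_arm) = −56(ω_ring−ω_arm),  ω_sun = 0, ω_ring = 1
22(0−ω_arm) = −56(1−ω_arm)  ⇒  78·ω_arm = 56  ⇒  ω_arm = 28/39
sun–planet mesh: 22·(0−28/39) = −17·(ω_p−ω_arm)  ⇒  ω_p−ω_arm = 616/663
exact speed ratio = 616/663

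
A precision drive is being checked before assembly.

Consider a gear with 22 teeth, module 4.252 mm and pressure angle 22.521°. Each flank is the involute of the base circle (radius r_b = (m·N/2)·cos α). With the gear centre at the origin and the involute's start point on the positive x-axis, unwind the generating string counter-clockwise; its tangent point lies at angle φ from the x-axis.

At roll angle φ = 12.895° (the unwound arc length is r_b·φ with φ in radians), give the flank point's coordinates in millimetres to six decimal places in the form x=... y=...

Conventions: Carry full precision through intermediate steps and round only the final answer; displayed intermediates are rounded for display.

class = single-mesh tooth geometry [base-circle involute, m = 4.252, 22T]
pitch radius r_p = m·N/2 = 4.252·22/2 = 46.772000
base radius r_b = r_p·cos α = 46.772000·cos 22.521° = 43.205130
roll angle φ = 12.895° = 0.22506021 rad
x = r_b·(cos φ + φ·sin φ) = 44.285528
y = r_b·(sin φ − φ·cos φ) = 0.163346

x=44.285528 y=0.163346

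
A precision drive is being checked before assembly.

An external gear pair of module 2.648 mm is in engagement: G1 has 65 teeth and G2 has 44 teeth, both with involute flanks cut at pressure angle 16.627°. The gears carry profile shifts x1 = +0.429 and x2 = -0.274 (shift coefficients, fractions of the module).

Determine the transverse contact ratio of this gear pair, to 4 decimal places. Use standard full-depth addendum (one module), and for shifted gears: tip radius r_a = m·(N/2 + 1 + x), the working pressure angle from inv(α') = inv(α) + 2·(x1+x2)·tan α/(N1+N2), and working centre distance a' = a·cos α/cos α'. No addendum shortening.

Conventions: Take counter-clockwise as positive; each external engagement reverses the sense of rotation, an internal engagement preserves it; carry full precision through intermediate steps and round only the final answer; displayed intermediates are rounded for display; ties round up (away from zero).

1.9400

topology: single-mesh involute geometry — m = 2.648, 65T/44T pair
base radii: r_b1 = 82.461646, r_b2 = 55.820191
tip radii: r_a1 = 89.843992, r_a2 = 60.178448
inv(α') = inv(16.627°) + 2·(+0.429-0.274)·tan α/(65+44) = 0.00927955  ⇒  α' = 17.15471°
a' = a·cos α / cos α' = 144.3160·cos 16.627°/cos 17.15471° = 144.720176
action lengths: √(r_a1²−r_b1²) = 35.665388, √(r_a2²−r_b2²) = 22.484481
base pitch p_b = π·m·cos α = 7.971105
CR = (35.665388 + 22.484481 − 144.720176·sin 17.15471°)/7.971105 = 1.940037
contact ratio ≈ 1.9400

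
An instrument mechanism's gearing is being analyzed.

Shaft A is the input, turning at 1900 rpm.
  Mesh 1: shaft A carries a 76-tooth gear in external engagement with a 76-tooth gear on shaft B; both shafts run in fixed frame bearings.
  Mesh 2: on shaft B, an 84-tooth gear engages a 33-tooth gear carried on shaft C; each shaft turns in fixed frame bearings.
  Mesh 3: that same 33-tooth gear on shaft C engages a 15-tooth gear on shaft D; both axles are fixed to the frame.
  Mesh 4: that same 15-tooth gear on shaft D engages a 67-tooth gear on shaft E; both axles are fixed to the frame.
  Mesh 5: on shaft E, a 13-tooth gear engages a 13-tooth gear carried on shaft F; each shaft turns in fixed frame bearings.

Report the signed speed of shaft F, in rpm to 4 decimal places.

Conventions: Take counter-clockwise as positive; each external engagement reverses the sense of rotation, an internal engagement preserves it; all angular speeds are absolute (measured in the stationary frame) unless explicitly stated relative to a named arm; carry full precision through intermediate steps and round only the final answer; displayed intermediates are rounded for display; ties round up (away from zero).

-2382.0896 rpm

recognized (6 fixed axles, 5 meshes): fixed-axis compound train
mesh 1 [76T→76T]: ω = 1900.0000×76/76 = 1900.0000 rpm, sense flips to −
mesh 2 [84T→33T]: ω = 1900.0000×84/33 = 4836.3636 rpm, sense flips to +
mesh 3 [33T→15T]: ω = 4836.3636×33/15 = 10640.0000 rpm, sense flips to −
mesh 4 [15T→67T]: ω = 10640.0000×15/67 = 2382.0896 rpm, sense flips to +
mesh 5 [13T→13T]: ω = 2382.0896×13/13 = 2382.0896 rpm, sense flips to −
signed output speed = -2382.0896 rpm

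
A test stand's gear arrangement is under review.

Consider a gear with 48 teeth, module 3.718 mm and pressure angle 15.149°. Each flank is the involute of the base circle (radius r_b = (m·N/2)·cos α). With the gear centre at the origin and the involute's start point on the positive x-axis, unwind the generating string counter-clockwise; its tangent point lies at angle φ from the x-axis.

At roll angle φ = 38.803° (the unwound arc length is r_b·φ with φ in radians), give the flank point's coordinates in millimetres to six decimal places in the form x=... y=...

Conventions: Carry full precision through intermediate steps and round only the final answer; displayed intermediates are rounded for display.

x=103.675542 y=8.515606

single-mesh involute tooth geometry (48T wheel at module 3.718)
pitch radius r_p = m·N/2 = 3.718·48/2 = 89.232000
base radius r_b = r_p·cos α = 89.232000·cos 15.149° = 86.131143
roll angle φ = 38.803° = 0.67724011 rad
x = r_b·(cos φ + φ·sin φ) = 103.675542
y = r_b·(sin φ − φ·cos φ) = 8.515606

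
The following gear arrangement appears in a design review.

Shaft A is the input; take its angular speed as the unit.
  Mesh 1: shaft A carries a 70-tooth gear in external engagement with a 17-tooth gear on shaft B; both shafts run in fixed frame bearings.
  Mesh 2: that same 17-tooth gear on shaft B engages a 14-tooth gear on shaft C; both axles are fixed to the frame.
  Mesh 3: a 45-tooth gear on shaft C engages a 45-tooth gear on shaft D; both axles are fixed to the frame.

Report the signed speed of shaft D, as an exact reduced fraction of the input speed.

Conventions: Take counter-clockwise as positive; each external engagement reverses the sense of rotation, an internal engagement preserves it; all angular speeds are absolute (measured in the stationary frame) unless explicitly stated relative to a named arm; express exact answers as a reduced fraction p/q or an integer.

3-mesh fixed-axis compound train (all bearings frame-fixed)
mesh 1 [70T→17T]: |ω|/ω_in = 1×70/17 = 70/17, sense flips to −
mesh 2 [17T→14T]: |ω|/ω_in = (70/17)×17/14 = 5, sense flips to +
mesh 3 [45T→45T]: |ω|/ω_in = 5×45/45 = 5, sense flips to −
signed output speed (× input speed) = -5

-5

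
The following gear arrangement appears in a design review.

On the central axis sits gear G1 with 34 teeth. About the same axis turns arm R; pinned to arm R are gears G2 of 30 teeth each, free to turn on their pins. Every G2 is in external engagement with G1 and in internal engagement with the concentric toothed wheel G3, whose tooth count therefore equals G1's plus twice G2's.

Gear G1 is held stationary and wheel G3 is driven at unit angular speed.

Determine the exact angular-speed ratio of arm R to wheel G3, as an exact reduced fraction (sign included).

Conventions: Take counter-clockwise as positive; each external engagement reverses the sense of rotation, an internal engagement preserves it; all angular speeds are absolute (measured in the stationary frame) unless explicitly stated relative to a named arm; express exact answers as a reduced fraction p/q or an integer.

planetary set (34T centre, 30T on arm, 94T internal) — Willis relation
ring teeth: 34 + 2·30 = 94
34(ω_sun−ω_arm) = −94(ω_ring−ω_arm),  ω_sun = 0, ω_ring = 1
34(0−ω_arm) = −94(1−ω_arm)  ⇒  128·ω_arm = 94  ⇒  ω_arm = 47/64
ω_out/ω_in = 47/64

47/64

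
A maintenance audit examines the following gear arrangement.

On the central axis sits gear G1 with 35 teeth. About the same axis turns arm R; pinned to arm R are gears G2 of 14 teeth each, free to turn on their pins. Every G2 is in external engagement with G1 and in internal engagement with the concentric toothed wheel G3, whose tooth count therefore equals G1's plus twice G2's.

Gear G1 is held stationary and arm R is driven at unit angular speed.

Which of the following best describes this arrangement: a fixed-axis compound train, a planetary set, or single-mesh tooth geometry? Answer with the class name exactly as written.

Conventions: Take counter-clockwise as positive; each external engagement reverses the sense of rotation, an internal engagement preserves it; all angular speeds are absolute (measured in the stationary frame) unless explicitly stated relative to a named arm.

planetary set (35T centre, 14T on arm, 63T internal) — Willis relation
classification: planetary set

planetary set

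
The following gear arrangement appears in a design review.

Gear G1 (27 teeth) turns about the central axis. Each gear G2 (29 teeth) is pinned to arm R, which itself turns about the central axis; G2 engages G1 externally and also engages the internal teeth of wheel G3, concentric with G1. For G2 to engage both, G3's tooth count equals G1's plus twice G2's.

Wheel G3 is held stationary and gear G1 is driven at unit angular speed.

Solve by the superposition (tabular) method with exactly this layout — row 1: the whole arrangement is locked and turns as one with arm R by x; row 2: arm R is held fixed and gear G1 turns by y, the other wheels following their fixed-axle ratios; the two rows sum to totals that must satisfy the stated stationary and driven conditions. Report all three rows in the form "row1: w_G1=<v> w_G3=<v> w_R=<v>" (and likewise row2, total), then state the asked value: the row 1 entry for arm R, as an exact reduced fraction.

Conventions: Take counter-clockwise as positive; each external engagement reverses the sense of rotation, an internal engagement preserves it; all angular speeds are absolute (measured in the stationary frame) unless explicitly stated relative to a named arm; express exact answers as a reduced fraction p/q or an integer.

planetary set (27T centre, 29T on arm, 85T internal) — Willis relation
row 1: whole set turns with the arm by x
superposition row 2 [arm held]: sun y, ring −(27/85)·y, arm 0
boundary: total ω_ring = x − (27/85)·y = 0 and total ω_sun = x + y = 1  ⇒  y = 85/112, x = 27/112
row 2 ring = −(27/85)·85/112 = -27/112
totals (row 1 + row 2): sun 27/112 + 85/112 = 1, ring 27/112 + (-27/112) = 0, arm 27/112 + 0 = 27/112
asked cell (row1, arm) = 27/112

row1: w_G1=27/112 w_G3=27/112 w_R=27/112
row2: w_G1=85/112 w_G3=-27/112 w_R=0
total: w_G1=1 w_G3=0 w_R=27/112
asked value: 27/112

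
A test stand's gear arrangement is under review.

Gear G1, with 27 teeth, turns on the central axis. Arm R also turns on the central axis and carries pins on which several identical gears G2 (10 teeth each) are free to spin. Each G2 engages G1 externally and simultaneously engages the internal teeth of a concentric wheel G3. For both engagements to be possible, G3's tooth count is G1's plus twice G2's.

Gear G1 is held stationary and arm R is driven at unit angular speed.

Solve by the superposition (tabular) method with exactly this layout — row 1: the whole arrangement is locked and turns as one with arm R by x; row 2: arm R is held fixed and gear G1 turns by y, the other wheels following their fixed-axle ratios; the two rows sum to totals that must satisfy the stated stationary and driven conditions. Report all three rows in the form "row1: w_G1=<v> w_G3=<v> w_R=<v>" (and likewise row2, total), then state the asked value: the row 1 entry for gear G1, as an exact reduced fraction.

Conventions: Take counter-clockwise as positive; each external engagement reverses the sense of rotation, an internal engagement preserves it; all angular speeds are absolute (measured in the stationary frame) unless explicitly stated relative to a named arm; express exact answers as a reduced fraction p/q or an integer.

class = planetary set [G3 = 27+2·10 = 47; Willis about the carrier]
row 1 — lock + rotate with arm: ω_sun = ω_ring = ω_arm = x
row 2 (arm held, sun turns y): ω_ring = −(27/47)·y, ω_arm = 0
boundary: total ω_sun = x + y = 0 and total ω_arm = x = 1  ⇒  y = -1, x = 1
row 2 ring = −(27/47)·(-1) = 27/47
totals (row 1 + row 2): sun 1 + (-1) = 0, ring 1 + 27/47 = 74/47, arm 1 + 0 = 1
asked cell (row1, sun) = 1

row1: w_G1=1 w_G3=1 w_R=1
row2: w_G1=-1 w_G3=27/47 w_R=0
total: w_G1=0 w_G3=74/47 w_R=1
asked value: 1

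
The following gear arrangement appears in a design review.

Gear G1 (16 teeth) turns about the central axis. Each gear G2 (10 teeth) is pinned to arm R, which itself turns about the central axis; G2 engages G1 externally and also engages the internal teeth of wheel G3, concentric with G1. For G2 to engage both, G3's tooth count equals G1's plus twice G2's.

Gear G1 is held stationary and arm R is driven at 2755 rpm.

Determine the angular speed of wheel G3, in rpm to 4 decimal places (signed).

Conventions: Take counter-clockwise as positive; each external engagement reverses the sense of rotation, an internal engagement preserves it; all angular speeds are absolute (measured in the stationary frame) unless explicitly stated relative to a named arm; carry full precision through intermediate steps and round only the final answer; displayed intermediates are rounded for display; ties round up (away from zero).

planetary set (16T centre, 10T on arm, 36T internal) — Willis relation
normalise by the input: solve with ω_arm = 1, then scale by 2755 rpm
ring teeth: 16 + 2·10 = 36
16(ω_sun−ω_arm) = −36(ω_ring−ω_arm),  ω_sun = 0, ω_arm = 1
ω_ring = 1 − (16/36)(0−1) = 13/9
scale: ω_ring = 13/9 × 2755 rpm = +3979.4444 rpm

+3979.4444 rpm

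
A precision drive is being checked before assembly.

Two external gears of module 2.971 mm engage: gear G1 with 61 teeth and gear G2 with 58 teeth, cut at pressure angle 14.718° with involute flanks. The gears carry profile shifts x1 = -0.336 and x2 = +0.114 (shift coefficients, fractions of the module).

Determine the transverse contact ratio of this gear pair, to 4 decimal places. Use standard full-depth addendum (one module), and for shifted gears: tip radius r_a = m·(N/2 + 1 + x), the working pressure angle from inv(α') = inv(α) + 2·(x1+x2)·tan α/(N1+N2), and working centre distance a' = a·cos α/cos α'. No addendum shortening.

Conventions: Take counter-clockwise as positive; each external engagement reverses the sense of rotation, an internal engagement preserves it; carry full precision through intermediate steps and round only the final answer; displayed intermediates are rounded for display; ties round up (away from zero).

2.2444

topology: single-mesh involute geometry — m = 2.971, 61T/58T pair
base radii: r_b1 = 87.642223, r_b2 = 83.331950
tip radii: r_a1 = 92.588244, r_a2 = 89.468694
inv(α') = inv(14.718°) + 2·(-0.336+0.114)·tan α/(61+58) = 0.00482325  ⇒  α' = 13.85215°
a' = a·cos α / cos α' = 176.7745·cos 14.718°/cos 13.85215° = 176.095603
action lengths: √(r_a1²−r_b1²) = 29.856720, √(r_a2²−r_b2²) = 32.564296
base pitch p_b = π·m·cos α = 9.027415
CR = (29.856720 + 32.564296 − 176.095603·sin 13.85215°)/9.027415 = 2.244350
contact ratio ≈ 2.2444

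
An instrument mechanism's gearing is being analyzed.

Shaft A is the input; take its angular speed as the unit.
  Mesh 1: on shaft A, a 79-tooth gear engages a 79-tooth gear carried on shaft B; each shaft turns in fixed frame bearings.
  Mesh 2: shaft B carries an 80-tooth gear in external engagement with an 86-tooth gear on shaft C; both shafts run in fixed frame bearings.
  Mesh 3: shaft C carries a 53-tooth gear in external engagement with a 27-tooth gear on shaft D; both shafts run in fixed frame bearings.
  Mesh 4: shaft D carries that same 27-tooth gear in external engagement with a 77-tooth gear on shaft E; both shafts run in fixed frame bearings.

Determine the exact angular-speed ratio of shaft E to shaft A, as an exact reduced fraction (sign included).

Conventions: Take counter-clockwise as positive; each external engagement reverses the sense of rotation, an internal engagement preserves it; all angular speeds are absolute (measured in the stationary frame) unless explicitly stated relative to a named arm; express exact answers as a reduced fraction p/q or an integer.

2120/3311

class = fixed-axis compound train [4 meshes; 4 ratios multiply, 4 sense flips]
mesh 1 [79T→79T]: running ratio 1, sense −
mesh 2 [80T→86T]: running ratio 40/43, sense +
mesh 3 [53T→27T]: running ratio 2120/1161, sense −
mesh 4 [27T→77T]: running ratio 2120/3311, sense +
ω_out/ω_in = 2120/3311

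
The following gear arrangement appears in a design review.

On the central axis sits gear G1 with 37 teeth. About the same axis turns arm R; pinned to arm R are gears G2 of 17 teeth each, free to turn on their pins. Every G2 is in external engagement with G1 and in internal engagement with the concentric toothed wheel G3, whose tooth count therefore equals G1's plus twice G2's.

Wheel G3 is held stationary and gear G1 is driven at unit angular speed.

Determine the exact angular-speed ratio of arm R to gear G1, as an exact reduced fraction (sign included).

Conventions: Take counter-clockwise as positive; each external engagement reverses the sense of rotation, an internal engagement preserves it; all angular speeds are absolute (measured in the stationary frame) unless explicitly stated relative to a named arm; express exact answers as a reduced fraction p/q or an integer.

recognized (axles ride arm R): planetary set, 37/17/71 teeth
ring teeth: 37 + 2·17 = 71
37(ω_sun−ω_arm) = −71(ω_ring−ω_arm),  ω_ring = 0, ω_sun = 1
37(1−ω_arm) = −71(0−ω_arm)  ⇒  108·ω_arm = 37  ⇒  ω_arm = 37/108
ω_out/ω_in = 37/108

37/108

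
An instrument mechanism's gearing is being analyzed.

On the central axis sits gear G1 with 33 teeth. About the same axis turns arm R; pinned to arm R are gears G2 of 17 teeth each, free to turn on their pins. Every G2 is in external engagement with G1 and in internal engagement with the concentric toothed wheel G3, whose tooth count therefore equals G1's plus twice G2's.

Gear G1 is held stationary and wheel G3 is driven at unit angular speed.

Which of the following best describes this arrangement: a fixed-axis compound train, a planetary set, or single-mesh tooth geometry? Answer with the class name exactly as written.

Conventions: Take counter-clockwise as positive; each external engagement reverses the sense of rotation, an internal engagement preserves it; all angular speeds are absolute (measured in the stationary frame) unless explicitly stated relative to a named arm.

planetary set

recognized (axles ride arm R): planetary set, 33/17/67 teeth
classification: planetary set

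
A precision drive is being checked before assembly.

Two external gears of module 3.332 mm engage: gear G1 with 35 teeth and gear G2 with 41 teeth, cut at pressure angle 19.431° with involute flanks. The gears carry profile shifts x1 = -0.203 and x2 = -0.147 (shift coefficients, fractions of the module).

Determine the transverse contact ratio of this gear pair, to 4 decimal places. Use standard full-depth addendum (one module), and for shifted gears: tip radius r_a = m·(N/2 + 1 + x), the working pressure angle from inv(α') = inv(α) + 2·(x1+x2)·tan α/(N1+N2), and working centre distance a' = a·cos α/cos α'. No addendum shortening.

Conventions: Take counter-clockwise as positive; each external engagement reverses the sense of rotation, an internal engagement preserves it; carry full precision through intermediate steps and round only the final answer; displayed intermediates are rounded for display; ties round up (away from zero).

1.8458

class = single-mesh tooth geometry [involute pair 35T × 41T, m = 3.332]
base radii: r_b1 = 54.988826, r_b2 = 64.415482
tip radii: r_a1 = 60.965604, r_a2 = 71.148196
inv(α') = inv(19.431°) + 2·(-0.203-0.147)·tan α/(35+41) = 0.01037979  ⇒  α' = 17.79083°
a' = a·cos α / cos α' = 126.6160·cos 19.431°/cos 17.79083° = 125.401209
action lengths: √(r_a1²−r_b1²) = 26.325537, √(r_a2²−r_b2²) = 30.211116
base pitch p_b = π·m·cos α = 9.871571
CR = (26.325537 + 30.211116 − 125.401209·sin 17.79083°)/9.871571 = 1.845825
contact ratio ≈ 1.8458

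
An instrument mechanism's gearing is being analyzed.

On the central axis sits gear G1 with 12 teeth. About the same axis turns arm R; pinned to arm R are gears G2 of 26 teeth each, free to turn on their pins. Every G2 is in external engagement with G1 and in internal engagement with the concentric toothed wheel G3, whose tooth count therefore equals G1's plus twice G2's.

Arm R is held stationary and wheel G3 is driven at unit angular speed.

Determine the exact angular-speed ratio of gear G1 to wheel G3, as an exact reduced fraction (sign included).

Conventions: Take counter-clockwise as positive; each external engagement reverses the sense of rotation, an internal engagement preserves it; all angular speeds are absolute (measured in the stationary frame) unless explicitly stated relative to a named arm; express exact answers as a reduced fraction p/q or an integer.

planetary set (12T centre, 26T on arm, 64T internal) — Willis relation
ring teeth: 12 + 2·26 = 64
12(ω_sun−ω_arm) = −64(ω_ring−ω_arm),  ω_arm = 0, ω_ring = 1
ω_sun = 0 − (64/12)(1−0) = -16/3
ω_out/ω_in = -16/3

-16/3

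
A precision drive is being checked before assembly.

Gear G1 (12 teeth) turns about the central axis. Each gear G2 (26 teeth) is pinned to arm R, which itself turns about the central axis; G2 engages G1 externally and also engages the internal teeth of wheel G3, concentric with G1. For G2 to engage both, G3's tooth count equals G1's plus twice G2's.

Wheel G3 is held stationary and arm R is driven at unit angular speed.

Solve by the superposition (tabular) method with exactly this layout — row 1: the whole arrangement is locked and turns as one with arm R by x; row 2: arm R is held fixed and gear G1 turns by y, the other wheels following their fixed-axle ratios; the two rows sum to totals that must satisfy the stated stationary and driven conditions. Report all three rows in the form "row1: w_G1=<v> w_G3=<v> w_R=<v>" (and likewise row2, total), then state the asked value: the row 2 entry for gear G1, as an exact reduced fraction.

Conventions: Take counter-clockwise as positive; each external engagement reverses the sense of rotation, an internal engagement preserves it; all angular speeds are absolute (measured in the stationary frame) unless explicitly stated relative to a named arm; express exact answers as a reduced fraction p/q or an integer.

class = planetary set [G3 = 12+2·26 = 64; Willis about the carrier]
superposition row 1 [locked train]: every member turns x
row 2: sun turns y, ring = −(12/64)·y, arm 0
boundary: total ω_ring = x − (12/64)·y = 0 and total ω_arm = x = 1  ⇒  y = 16/3, x = 1
row 2 ring = −(12/64)·16/3 = -1
totals (row 1 + row 2): sun 1 + 16/3 = 19/3, ring 1 + (-1) = 0, arm 1 + 0 = 1
asked cell (row2, sun) = 16/3

row1: w_G1=1 w_G3=1 w_R=1
row2: w_G1=16/3 w_G3=-1 w_R=0
total: w_G1=19/3 w_G3=0 w_R=1
asked value: 16/3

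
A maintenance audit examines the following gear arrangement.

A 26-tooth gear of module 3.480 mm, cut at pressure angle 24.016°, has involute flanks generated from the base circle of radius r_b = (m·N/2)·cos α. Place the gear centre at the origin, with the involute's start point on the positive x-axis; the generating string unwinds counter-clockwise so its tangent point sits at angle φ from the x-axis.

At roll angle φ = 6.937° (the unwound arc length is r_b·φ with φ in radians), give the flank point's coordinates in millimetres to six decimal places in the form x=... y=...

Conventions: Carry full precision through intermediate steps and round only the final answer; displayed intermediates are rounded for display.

x=41.625425 y=0.024411

topology: single-mesh involute geometry — m = 3.480, N = 26
pitch radius r_p = m·N/2 = 3.480·26/2 = 45.240000
base radius r_b = r_p·cos α = 45.240000·cos 24.016° = 41.323656
roll angle φ = 6.937° = 0.12107349 rad
x = r_b·(cos φ + φ·sin φ) = 41.625425
y = r_b·(sin φ − φ·cos φ) = 0.024411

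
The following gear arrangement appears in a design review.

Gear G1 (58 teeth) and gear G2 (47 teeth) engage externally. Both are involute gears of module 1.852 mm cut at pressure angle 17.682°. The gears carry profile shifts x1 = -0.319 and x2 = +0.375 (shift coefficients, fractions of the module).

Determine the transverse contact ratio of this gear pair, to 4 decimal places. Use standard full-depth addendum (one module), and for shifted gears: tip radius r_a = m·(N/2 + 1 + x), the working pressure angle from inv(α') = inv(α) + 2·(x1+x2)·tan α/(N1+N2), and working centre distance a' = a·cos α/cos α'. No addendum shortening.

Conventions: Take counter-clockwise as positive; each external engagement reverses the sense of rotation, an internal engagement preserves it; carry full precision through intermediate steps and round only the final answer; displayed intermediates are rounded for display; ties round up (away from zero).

1.8547

topology: single-mesh involute geometry — m = 1.852, 58T/47T pair
base radii: r_b1 = 51.170670, r_b2 = 41.465888
tip radii: r_a1 = 54.969212, r_a2 = 46.068500
inv(α') = inv(17.682°) + 2·(-0.319+0.375)·tan α/(58+47) = 0.01052552  ⇒  α' = 17.87153°
a' = a·cos α / cos α' = 97.2300·cos 17.682°/cos 17.87153° = 97.333176
action lengths: √(r_a1²−r_b1²) = 20.079262, √(r_a2²−r_b2²) = 20.072041
base pitch p_b = π·m·cos α = 5.543359
CR = (20.079262 + 20.072041 − 97.333176·sin 17.87153°)/5.543359 = 1.854712
contact ratio ≈ 1.8547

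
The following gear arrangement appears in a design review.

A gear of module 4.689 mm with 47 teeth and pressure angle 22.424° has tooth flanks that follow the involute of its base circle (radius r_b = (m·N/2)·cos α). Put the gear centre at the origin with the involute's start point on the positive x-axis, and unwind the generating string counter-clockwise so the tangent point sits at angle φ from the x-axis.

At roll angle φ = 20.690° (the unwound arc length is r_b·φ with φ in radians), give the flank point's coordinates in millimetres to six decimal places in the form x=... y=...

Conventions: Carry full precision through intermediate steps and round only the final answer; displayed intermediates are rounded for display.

class = single-mesh tooth geometry [base-circle involute, m = 4.689, 47T]
pitch radius r_p = m·N/2 = 4.689·47/2 = 110.191500
base radius r_b = r_p·cos α = 110.191500·cos 22.424° = 101.859516
roll angle φ = 20.690° = 0.36110862 rad
x = r_b·(cos φ + φ·sin φ) = 108.285789
y = r_b·(sin φ − φ·cos φ) = 1.578048

x=108.285789 y=1.578048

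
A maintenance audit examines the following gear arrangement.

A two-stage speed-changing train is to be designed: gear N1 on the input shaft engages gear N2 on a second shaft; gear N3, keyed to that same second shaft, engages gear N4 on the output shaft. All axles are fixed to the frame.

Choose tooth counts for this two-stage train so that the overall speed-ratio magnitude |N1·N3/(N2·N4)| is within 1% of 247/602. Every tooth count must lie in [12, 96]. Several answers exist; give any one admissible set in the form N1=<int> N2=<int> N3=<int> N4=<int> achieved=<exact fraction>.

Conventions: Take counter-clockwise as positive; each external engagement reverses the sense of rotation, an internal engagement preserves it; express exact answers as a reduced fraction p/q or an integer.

2-stage fixed-axis compound train for ratio 247/602
target = 247/602 in lowest terms: an exact hit needs N1·N3 = k·247 and N2·N4 = k·602 for one integer k, every count in [12, 96]; additionally prefer no 1:1 stage (N1 ≠ N2, N3 ≠ N4)
k = 1: N1·N3 = 247 = 13·19, N2·N4 = 602 = 14·43
achieved = 13·19/(14·43) = 247/602; |achieved − target| = 0 ≤ 247/60200 ✓

N1=13 N2=14 N3=19 N4=43 achieved=247/602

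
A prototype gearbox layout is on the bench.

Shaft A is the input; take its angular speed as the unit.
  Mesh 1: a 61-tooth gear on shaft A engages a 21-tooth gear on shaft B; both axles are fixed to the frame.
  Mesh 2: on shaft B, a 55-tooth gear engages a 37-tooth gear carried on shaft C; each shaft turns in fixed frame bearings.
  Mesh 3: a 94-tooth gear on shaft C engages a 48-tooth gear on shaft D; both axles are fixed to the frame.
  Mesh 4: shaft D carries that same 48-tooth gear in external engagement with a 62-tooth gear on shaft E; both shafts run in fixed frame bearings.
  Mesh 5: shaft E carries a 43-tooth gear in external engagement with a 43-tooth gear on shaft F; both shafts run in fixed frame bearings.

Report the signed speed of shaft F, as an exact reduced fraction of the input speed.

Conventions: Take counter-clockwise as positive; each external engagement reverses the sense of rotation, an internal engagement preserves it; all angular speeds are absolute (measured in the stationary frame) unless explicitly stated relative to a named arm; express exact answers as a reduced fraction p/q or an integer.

5-mesh fixed-axis compound train (all bearings frame-fixed)
mesh 1 [61T→21T]: |ω|/ω_in = 1×61/21 = 61/21, sense flips to −
mesh 2 [55T→37T]: |ω|/ω_in = (61/21)×55/37 = 3355/777, sense flips to +
mesh 3 [94T→48T]: |ω|/ω_in = (3355/777)×94/48 = 157685/18648, sense flips to −
mesh 4 [48T→62T]: |ω|/ω_in = (157685/18648)×48/62 = 157685/24087, sense flips to +
mesh 5 [43T→43T]: |ω|/ω_in = (157685/24087)×43/43 = 157685/24087, sense flips to −
signed output speed (× input speed) = -157685/24087

-157685/24087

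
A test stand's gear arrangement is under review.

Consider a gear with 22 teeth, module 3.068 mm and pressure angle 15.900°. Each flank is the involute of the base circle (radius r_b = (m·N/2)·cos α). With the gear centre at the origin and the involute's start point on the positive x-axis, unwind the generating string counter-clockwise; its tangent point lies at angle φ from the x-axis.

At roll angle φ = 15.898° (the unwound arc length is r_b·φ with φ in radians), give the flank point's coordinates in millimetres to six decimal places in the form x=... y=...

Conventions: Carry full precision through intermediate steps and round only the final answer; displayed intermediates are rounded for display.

topology: single-mesh involute geometry — m = 3.068, N = 22
pitch radius r_p = m·N/2 = 3.068·22/2 = 33.748000
base radius r_b = r_p·cos α = 33.748000·cos 15.900° = 32.456846
roll angle φ = 15.898° = 0.27747244 rad
x = r_b·(cos φ + φ·sin φ) = 33.682341
y = r_b·(sin φ − φ·cos φ) = 0.229349

x=33.682341 y=0.229349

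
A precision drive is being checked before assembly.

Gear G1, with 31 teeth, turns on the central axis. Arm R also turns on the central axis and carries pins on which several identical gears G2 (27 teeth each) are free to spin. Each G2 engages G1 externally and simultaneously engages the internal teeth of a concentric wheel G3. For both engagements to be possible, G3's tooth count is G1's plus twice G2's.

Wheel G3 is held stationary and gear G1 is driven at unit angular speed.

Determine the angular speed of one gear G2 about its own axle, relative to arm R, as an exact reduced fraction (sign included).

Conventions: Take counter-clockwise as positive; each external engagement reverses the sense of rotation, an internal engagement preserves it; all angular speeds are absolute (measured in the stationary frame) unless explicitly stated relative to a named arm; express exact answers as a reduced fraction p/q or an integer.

topology: planetary set — G1 31T / G2 27T / G3 85T, arm = carrier (Willis)
ring teeth: 31 + 2·27 = 85
31(ω_sun−ω_arm) = −85(ω_ring−ω_arm),  ω_ring = 0, ω_sun = 1
31(1−ω_arm) = −85(0−ω_arm)  ⇒  116·ω_arm = 31  ⇒  ω_arm = 31/116
sun–planet mesh: 31·(1−31/116) = −27·(ω_p−ω_arm)  ⇒  ω_p−ω_arm = -2635/3132
exact speed ratio = -2635/3132

-2635/3132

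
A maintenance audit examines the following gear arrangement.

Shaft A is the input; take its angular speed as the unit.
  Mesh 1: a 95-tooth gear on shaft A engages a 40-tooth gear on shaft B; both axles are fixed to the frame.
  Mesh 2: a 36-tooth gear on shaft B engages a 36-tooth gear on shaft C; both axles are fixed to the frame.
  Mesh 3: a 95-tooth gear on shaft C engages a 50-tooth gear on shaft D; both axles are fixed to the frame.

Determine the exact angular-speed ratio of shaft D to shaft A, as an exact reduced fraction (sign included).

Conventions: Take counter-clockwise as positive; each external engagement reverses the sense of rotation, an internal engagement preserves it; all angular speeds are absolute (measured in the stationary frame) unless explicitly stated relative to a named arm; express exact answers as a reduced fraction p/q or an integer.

class = fixed-axis compound train [3 meshes; 3 ratios multiply, 3 sense flips]
mesh 1 [95T→40T]: running ratio 19/8, sense −
mesh 2 [36T→36T]: running ratio 19/8, sense +
mesh 3 [95T→50T]: running ratio 361/80, sense −
ω_out/ω_in = -361/80

-361/80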